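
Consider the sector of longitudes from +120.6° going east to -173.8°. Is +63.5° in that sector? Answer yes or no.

No

Band width going east from +120.6° to -173.8°: ((-173.8 − 120.6) mod 360) = 65.6°.
Offset of +63.5° east of the west edge: ((63.5 − 120.6) mod 360) = 302.9°.
302.9° > 65.6° ⇒ outside.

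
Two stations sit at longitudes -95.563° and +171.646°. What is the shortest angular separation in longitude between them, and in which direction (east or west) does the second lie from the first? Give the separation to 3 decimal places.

Raw difference: 171.646 − -95.563 = 267.209°.
Normalise into (−180°, 180°]: 267.209° − 360° = -92.791°.
Negative ⇒ the second point lies to the west; separation 92.791°.

92.791° west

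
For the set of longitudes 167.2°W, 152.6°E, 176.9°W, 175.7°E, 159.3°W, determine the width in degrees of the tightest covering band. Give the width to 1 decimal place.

48.1°

Sort the longitudes: -176.9°, -167.2°, -159.3°, +152.6°, +175.7°.
Eastward gaps between consecutive values (wrapping around): 9.7°, 7.9°, 311.9°, 23.1°, 7.4°.
Largest gap = 311.9° ⇒ minimal covering band is its complement: 360° − 311.9° = 48.1°.
Band runs from +152.6° eastward to -159.3°, crossing the antimeridian.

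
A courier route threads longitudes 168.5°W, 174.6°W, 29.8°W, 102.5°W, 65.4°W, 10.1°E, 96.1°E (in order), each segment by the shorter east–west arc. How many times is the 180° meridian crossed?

Leg 1: -168.5° → -174.6°, shortest Δλ = -6.1° (west) — does not cross 180°.
Leg 2: -174.6° → -29.8°, shortest Δλ = 144.8° (east) — does not cross 180°.
Leg 3: -29.8° → -102.5°, shortest Δλ = -72.7° (west) — does not cross 180°.
Leg 4: -102.5° → -65.4°, shortest Δλ = 37.1° (east) — does not cross 180°.
Leg 5: -65.4° → +10.1°, shortest Δλ = 75.5° (east) — does not cross 180°.
Leg 6: +10.1° → +96.1°, shortest Δλ = 86.0° (east) — does not cross 180°.
Total crossings: 0.

0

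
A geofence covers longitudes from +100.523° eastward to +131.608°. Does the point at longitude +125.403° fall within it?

Band width going east from +100.523° to +131.608°: ((131.608 − 100.523) mod 360) = 31.085°.
Offset of +125.403° east of the west edge: ((125.403 − 100.523) mod 360) = 24.880°.
24.880° ≤ 31.085° ⇒ inside.

Yes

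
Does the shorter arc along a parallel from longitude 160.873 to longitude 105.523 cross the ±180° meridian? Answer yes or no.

No

Signed shortest Δλ = ((105.523 − 160.873 + 180) mod 360) − 180 = -55.35°.
Going west by 55.35° from +160.873° reaches +105.523° without touching 180°.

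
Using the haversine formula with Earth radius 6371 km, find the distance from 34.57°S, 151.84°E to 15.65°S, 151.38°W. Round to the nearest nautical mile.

Δλ = -151.38 − 151.84 = -303.22°; wrapped into (−180°, 180°]: 56.78°.
Δφ = -15.65 − -34.57 = 18.92°.
a = sin²(Δφ/2) + cos φ₁ · cos φ₂ · sin²(Δλ/2) = 0.206268.
c = 2·atan2(√a, √(1−a)) = 0.94288 rad → d = 6371·c ≈ 6007.06 km ≈ 3243.55 nmi.

3244 nmi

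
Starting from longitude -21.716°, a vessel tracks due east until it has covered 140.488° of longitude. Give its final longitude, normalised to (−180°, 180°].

Start at -21.716°; shift +140.488° → +118.772°.
+118.772° already lies in (−180°, 180°].

+118.772°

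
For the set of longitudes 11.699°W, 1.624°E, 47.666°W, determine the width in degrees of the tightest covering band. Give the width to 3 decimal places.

Sort the longitudes: -47.666°, -11.699°, +1.624°.
Eastward gaps between consecutive values (wrapping around): 35.967°, 13.323°, 310.710°.
Largest gap = 310.710° ⇒ minimal covering band is its complement: 360° − 310.710° = 49.290°.
Band runs from -47.666° eastward to +1.624°.

49.290°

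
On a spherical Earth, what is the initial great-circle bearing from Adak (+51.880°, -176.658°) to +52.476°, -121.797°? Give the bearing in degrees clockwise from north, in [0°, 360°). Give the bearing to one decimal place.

Δλ = -121.797 − -176.658 = 54.861°.
θ = atan2( sin Δλ · cos φ₂ , cos φ₁ · sin φ₂ − sin φ₁ · cos φ₂ · cos Δλ )
  = atan2(0.49809, 0.21379) = 66.770° → normalised to [0°, 360°): 66.770°.

66.8°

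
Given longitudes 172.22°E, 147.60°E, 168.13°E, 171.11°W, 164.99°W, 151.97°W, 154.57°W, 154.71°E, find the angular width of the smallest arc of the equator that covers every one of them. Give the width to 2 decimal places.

Sort the longitudes: -171.11°, -164.99°, -154.57°, -151.97°, +147.60°, +154.71°, +168.13°, +172.22°.
Eastward gaps between consecutive values (wrapping around): 6.12°, 10.42°, 2.60°, 299.57°, 7.11°, 13.42°, 4.09°, 16.67°.
Largest gap = 299.57° ⇒ minimal covering band is its complement: 360° − 299.57° = 60.43°.
Band runs from +147.60° eastward to -151.97°, crossing the antimeridian.

60.43°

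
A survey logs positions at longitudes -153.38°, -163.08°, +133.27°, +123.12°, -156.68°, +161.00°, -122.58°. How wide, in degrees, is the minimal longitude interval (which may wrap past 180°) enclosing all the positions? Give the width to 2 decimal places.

114.30°

Sort the longitudes: -163.08°, -156.68°, -153.38°, -122.58°, +123.12°, +133.27°, +161.00°.
Eastward gaps between consecutive values (wrapping around): 6.40°, 3.30°, 30.80°, 245.70°, 10.15°, 27.73°, 35.92°.
Largest gap = 245.70° ⇒ minimal covering band is its complement: 360° − 245.70° = 114.30°.
Band runs from +123.12° eastward to -122.58°, crossing the antimeridian.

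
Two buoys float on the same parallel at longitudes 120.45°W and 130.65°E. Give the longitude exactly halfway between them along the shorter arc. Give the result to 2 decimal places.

Signed shortest Δλ from -120.45° to +130.65° is -108.90°.
Midpoint longitude = -120.45° + (-108.90°)/2 = -120.45° − 54.45° = -174.90°.
(The naïve average (-120.45 + +130.65)/2 = 5.1° is on the wrong side of the globe.)

174.90°W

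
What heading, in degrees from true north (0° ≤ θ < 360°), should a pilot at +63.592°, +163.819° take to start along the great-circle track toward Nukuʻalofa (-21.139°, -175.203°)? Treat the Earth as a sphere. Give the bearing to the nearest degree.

160°

Δλ = -175.203 − 163.819 = -339.022°; wrapped into (−180°, 180°]: 20.978°.
θ = atan2( sin Δλ · cos φ₂ , cos φ₁ · sin φ₂ − sin φ₁ · cos φ₂ · cos Δλ )
  = atan2(0.33392, -0.94040) = 160.451° → normalised to [0°, 360°): 160.451°.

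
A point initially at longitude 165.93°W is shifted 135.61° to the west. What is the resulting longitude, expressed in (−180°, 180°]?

Start at -165.93°; shift −135.61° → -301.54°.
-301.54° lies outside (−180°, 180°]; add 360° → +58.46°.

58.46°E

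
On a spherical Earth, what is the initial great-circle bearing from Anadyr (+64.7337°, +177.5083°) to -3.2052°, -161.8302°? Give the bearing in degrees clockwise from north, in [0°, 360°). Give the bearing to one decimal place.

157.9°

Δλ = -161.8302 − 177.5083 = -339.3385°; wrapped into (−180°, 180°]: 20.6615°.
θ = atan2( sin Δλ · cos φ₂ , cos φ₁ · sin φ₂ − sin φ₁ · cos φ₂ · cos Δλ )
  = atan2(0.35229, -0.86871) = 157.926° → normalised to [0°, 360°): 157.926°.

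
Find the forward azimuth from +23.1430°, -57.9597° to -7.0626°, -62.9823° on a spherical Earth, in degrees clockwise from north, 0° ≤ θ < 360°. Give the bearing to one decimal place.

189.8°

Δλ = -62.9823 − -57.9597 = -5.0226°.
θ = atan2( sin Δλ · cos φ₂ , cos φ₁ · sin φ₂ − sin φ₁ · cos φ₂ · cos Δλ )
  = atan2(-0.08688, -0.50161) = -170.173° → normalised to [0°, 360°): 189.827°.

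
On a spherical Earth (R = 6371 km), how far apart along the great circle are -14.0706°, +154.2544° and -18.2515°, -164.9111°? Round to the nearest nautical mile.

Δλ = -164.9111 − 154.2544 = -319.1655°; wrapped into (−180°, 180°]: 40.8345°.
Δφ = -18.2515 − -14.0706 = -4.1809°.
a = sin²(Δφ/2) + cos φ₁ · cos φ₂ · sin²(Δλ/2) = 0.113440.
c = 2·atan2(√a, √(1−a)) = 0.68705 rad → d = 6371·c ≈ 4377.19 km ≈ 2363.49 nmi.

2363 nmi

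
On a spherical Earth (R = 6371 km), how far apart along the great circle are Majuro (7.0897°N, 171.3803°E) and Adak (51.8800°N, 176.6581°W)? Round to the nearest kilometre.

Δλ = -176.6581 − 171.3803 = -348.0384°; wrapped into (−180°, 180°]: 11.9616°.
Δφ = 51.8800 − 7.0897 = 44.7903°.
a = sin²(Δφ/2) + cos φ₁ · cos φ₂ · sin²(Δλ/2) = 0.151806.
c = 2·atan2(√a, √(1−a)) = 0.80044 rad → d = 6371·c ≈ 5099.62 km.

5100 km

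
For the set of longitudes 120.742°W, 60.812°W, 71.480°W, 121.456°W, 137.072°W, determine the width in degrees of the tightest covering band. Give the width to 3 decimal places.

Sort the longitudes: -137.072°, -121.456°, -120.742°, -71.480°, -60.812°.
Eastward gaps between consecutive values (wrapping around): 15.616°, 0.714°, 49.262°, 10.668°, 283.740°.
Largest gap = 283.740° ⇒ minimal covering band is its complement: 360° − 283.740° = 76.260°.
Band runs from -137.072° eastward to -60.812°.

76.260°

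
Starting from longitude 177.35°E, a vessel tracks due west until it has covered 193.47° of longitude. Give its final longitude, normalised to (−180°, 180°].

Start at +177.35°; shift −193.47° → -16.12°.
-16.12° already lies in (−180°, 180°].

16.12°W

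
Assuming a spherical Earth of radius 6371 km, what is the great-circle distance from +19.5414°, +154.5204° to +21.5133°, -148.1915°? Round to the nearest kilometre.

5936 km

Δλ = -148.1915 − 154.5204 = -302.7119°; wrapped into (−180°, 180°]: 57.2881°.
Δφ = 21.5133 − 19.5414 = 1.9719°.
a = sin²(Δφ/2) + cos φ₁ · cos φ₂ · sin²(Δλ/2) = 0.201766.
c = 2·atan2(√a, √(1−a)) = 0.93170 rad → d = 6371·c ≈ 5935.87 km.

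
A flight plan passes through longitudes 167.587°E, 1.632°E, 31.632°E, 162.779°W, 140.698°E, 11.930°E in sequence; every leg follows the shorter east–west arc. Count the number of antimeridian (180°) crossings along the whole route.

Leg 1: +167.587° → +1.632°, shortest Δλ = -165.955° (west) — does not cross 180°.
Leg 2: +1.632° → +31.632°, shortest Δλ = 30.0° (east) — does not cross 180°.
Leg 3: +31.632° → -162.779°, shortest Δλ = 165.589° (east) — crosses 180°.
Leg 4: -162.779° → +140.698°, shortest Δλ = -56.523° (west) — crosses 180°.
Leg 5: +140.698° → +11.930°, shortest Δλ = -128.768° (west) — does not cross 180°.
Total crossings: 2.

2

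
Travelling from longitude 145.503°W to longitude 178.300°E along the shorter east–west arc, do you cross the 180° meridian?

Yes

Naïve |178.300 − -145.503| = 323.803° > 180°, so the shorter arc goes the other way round — across 180°.
Signed shortest Δλ = ((178.300 − -145.503 + 180) mod 360) − 180 = -36.197°.
Going west by 36.197° from -145.503° passes through 180° before reaching +178.300°.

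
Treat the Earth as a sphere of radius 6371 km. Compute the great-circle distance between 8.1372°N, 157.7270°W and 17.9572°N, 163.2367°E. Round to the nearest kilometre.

Δλ = 163.2367 − -157.7270 = 320.9637°; wrapped into (−180°, 180°]: -39.0363°.
Δφ = 17.9572 − 8.1372 = 9.8200°.
a = sin²(Δφ/2) + cos φ₁ · cos φ₂ · sin²(Δλ/2) = 0.112445.
c = 2·atan2(√a, √(1−a)) = 0.68391 rad → d = 6371·c ≈ 4357.18 km.

4357 km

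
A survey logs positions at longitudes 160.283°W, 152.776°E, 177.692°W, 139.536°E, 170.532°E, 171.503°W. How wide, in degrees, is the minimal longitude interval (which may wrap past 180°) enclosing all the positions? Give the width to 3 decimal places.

Sort the longitudes: -177.692°, -171.503°, -160.283°, +139.536°, +152.776°, +170.532°.
Eastward gaps between consecutive values (wrapping around): 6.189°, 11.220°, 299.819°, 13.240°, 17.756°, 11.776°.
Largest gap = 299.819° ⇒ minimal covering band is its complement: 360° − 299.819° = 60.181°.
Band runs from +139.536° eastward to -160.283°, crossing the antimeridian.

60.181°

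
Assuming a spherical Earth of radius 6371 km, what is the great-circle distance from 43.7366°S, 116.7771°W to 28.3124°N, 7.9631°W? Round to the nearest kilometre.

13589 km

Δλ = -7.9631 − -116.7771 = 108.8140°.
Δφ = 28.3124 − -43.7366 = 72.0490°.
a = sin²(Δφ/2) + cos φ₁ · cos φ₂ · sin²(Δλ/2) = 0.766514.
c = 2·atan2(√a, √(1−a)) = 2.13297 rad → d = 6371·c ≈ 13589.16 km.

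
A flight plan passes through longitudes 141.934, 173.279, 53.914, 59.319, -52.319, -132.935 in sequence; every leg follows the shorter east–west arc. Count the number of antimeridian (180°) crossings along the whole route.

Leg 1: +141.934° → +173.279°, shortest Δλ = 31.345° (east) — does not cross 180°.
Leg 2: +173.279° → +53.914°, shortest Δλ = -119.365° (west) — does not cross 180°.
Leg 3: +53.914° → +59.319°, shortest Δλ = 5.405° (east) — does not cross 180°.
Leg 4: +59.319° → -52.319°, shortest Δλ = -111.638° (west) — does not cross 180°.
Leg 5: -52.319° → -132.935°, shortest Δλ = -80.616° (west) — does not cross 180°.
Total crossings: 0.

0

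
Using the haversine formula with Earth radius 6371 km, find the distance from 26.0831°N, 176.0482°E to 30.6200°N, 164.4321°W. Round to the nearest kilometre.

1973 km

Δλ = -164.4321 − 176.0482 = -340.4803°; wrapped into (−180°, 180°]: 19.5197°.
Δφ = 30.6200 − 26.0831 = 4.5369°.
a = sin²(Δφ/2) + cos φ₁ · cos φ₂ · sin²(Δλ/2) = 0.023778.
c = 2·atan2(√a, √(1−a)) = 0.30964 rad → d = 6371·c ≈ 1972.70 km.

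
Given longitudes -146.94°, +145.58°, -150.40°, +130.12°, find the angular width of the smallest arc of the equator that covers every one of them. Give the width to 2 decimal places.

82.94°

Sort the longitudes: -150.40°, -146.94°, +130.12°, +145.58°.
Eastward gaps between consecutive values (wrapping around): 3.46°, 277.06°, 15.46°, 64.02°.
Largest gap = 277.06° ⇒ minimal covering band is its complement: 360° − 277.06° = 82.94°.
Band runs from +130.12° eastward to -146.94°, crossing the antimeridian.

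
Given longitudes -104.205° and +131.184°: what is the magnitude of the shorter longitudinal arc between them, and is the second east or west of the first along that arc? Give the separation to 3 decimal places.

Raw difference: 131.184 − -104.205 = 235.389°.
Normalise into (−180°, 180°]: 235.389° − 360° = -124.611°.
Negative ⇒ the second point lies to the west; separation 124.611°.

124.611° west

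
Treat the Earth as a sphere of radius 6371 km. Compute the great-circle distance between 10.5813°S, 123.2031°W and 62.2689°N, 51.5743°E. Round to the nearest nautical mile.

7696 nmi

Δλ = 51.5743 − -123.2031 = 174.7774°.
Δφ = 62.2689 − -10.5813 = 72.8502°.
a = sin²(Δφ/2) + cos φ₁ · cos φ₂ · sin²(Δλ/2) = 0.809025.
c = 2·atan2(√a, √(1−a)) = 2.23706 rad → d = 6371·c ≈ 14252.28 km ≈ 7695.62 nmi.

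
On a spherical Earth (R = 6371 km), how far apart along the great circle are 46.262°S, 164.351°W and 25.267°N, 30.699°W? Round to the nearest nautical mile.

8269 nmi

Δλ = -30.699 − -164.351 = 133.652°.
Δφ = 25.267 − -46.262 = 71.529°.
a = sin²(Δφ/2) + cos φ₁ · cos φ₂ · sin²(Δλ/2) = 0.869983.
c = 2·atan2(√a, √(1−a)) = 2.40382 rad → d = 6371·c ≈ 15314.72 km ≈ 8269.29 nmi.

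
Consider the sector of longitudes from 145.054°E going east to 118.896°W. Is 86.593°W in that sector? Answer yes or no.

No

Band width going east from +145.054° to -118.896°: ((-118.896 − 145.054) mod 360) = 96.050°.
Offset of -86.593° east of the west edge: ((-86.593 − 145.054) mod 360) = 128.353°.
128.353° > 96.050° ⇒ outside.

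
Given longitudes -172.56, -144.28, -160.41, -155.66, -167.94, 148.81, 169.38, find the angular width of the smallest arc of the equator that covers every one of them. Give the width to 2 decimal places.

66.91°

Sort the longitudes: -172.56°, -167.94°, -160.41°, -155.66°, -144.28°, +148.81°, +169.38°.
Eastward gaps between consecutive values (wrapping around): 4.62°, 7.53°, 4.75°, 11.38°, 293.09°, 20.57°, 18.06°.
Largest gap = 293.09° ⇒ minimal covering band is its complement: 360° − 293.09° = 66.91°.
Band runs from +148.81° eastward to -144.28°, crossing the antimeridian.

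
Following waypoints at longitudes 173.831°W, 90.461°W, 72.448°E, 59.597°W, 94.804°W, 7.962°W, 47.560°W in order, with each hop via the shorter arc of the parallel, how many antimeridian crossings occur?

0

Leg 1: -173.831° → -90.461°, shortest Δλ = 83.37° (east) — does not cross 180°.
Leg 2: -90.461° → +72.448°, shortest Δλ = 162.909° (east) — does not cross 180°.
Leg 3: +72.448° → -59.597°, shortest Δλ = -132.045° (west) — does not cross 180°.
Leg 4: -59.597° → -94.804°, shortest Δλ = -35.207° (west) — does not cross 180°.
Leg 5: -94.804° → -7.962°, shortest Δλ = 86.842° (east) — does not cross 180°.
Leg 6: -7.962° → -47.560°, shortest Δλ = -39.598° (west) — does not cross 180°.
Total crossings: 0.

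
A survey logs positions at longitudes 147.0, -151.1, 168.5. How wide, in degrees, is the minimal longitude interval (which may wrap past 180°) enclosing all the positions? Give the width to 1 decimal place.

61.9°

Sort the longitudes: -151.1°, +147.0°, +168.5°.
Eastward gaps between consecutive values (wrapping around): 298.1°, 21.5°, 40.4°.
Largest gap = 298.1° ⇒ minimal covering band is its complement: 360° − 298.1° = 61.9°.
Band runs from +147.0° eastward to -151.1°, crossing the antimeridian.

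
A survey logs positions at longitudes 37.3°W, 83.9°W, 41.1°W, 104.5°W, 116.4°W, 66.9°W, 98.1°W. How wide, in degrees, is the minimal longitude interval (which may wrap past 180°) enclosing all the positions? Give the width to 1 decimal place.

Sort the longitudes: -116.4°, -104.5°, -98.1°, -83.9°, -66.9°, -41.1°, -37.3°.
Eastward gaps between consecutive values (wrapping around): 11.9°, 6.4°, 14.2°, 17.0°, 25.8°, 3.8°, 280.9°.
Largest gap = 280.9° ⇒ minimal covering band is its complement: 360° − 280.9° = 79.1°.
Band runs from -116.4° eastward to -37.3°.

79.1°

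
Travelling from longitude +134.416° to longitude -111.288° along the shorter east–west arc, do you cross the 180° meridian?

Yes

Naïve |-111.288 − 134.416| = 245.704° > 180°, so the shorter arc goes the other way round — across 180°.
Signed shortest Δλ = ((-111.288 − 134.416 + 180) mod 360) − 180 = 114.296°.
Going east by 114.296° from +134.416° passes through 180° before reaching -111.288°.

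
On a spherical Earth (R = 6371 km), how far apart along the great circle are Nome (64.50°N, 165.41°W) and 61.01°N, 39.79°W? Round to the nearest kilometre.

Δλ = -39.79 − -165.41 = 125.62°.
Δφ = 61.01 − 64.50 = -3.49°.
a = sin²(Δφ/2) + cos φ₁ · cos φ₂ · sin²(Δλ/2) = 0.166012.
c = 2·atan2(√a, √(1−a)) = 0.83931 rad → d = 6371·c ≈ 5347.25 km.

5347 km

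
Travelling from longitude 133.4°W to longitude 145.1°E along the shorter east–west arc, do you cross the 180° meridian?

Yes

Naïve |145.1 − -133.4| = 278.5° > 180°, so the shorter arc goes the other way round — across 180°.
Signed shortest Δλ = ((145.1 − -133.4 + 180) mod 360) − 180 = -81.5°.
Going west by 81.5° from -133.4° passes through 180° before reaching +145.1°.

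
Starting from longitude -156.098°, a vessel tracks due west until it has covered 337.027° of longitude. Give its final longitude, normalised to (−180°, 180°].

Start at -156.098°; shift −337.027° → -493.125°.
-493.125° lies outside (−180°, 180°]; add 360° → -133.125°.

-133.125°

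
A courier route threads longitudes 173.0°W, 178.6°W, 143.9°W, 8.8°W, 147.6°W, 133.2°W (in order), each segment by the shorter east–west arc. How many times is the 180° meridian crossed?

Leg 1: -173.0° → -178.6°, shortest Δλ = -5.6° (west) — does not cross 180°.
Leg 2: -178.6° → -143.9°, shortest Δλ = 34.7° (east) — does not cross 180°.
Leg 3: -143.9° → -8.8°, shortest Δλ = 135.1° (east) — does not cross 180°.
Leg 4: -8.8° → -147.6°, shortest Δλ = -138.8° (west) — does not cross 180°.
Leg 5: -147.6° → -133.2°, shortest Δλ = 14.4° (east) — does not cross 180°.
Total crossings: 0.

0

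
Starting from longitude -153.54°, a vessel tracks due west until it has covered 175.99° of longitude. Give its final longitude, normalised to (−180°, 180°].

+30.47°

Start at -153.54°; shift −175.99° → -329.53°.
-329.53° lies outside (−180°, 180°]; add 360° → +30.47°.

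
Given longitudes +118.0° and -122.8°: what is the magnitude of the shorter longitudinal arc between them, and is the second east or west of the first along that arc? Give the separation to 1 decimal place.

119.2° east

Raw difference: -122.8 − 118.0 = -240.8°.
Normalise into (−180°, 180°]: -240.8° + 360° = 119.2°.
Positive ⇒ the second point lies to the east; separation 119.2°.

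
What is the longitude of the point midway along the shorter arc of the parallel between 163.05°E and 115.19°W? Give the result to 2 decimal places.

Signed shortest Δλ from +163.05° to -115.19° is +81.76°.
Midpoint longitude = +163.05° + (+81.76°)/2 = +163.05° + 40.88° = +203.93°.
Normalise into (−180°, 180°]: -156.07°.
(The naïve average (+163.05 + -115.19)/2 = 23.93° is on the wrong side of the globe.)

156.07°W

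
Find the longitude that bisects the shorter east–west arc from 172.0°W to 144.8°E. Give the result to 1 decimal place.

166.4°E

Signed shortest Δλ from -172.0° to +144.8° is -43.2°.
Midpoint longitude = -172.0° + (-43.2°)/2 = -172.0° − 21.6° = -193.6°.
Normalise into (−180°, 180°]: +166.4°.
(The naïve average (-172.0 + +144.8)/2 = -13.6° is on the wrong side of the globe.)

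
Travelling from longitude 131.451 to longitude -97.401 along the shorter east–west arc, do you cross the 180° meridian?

Yes

Naïve |-97.401 − 131.451| = 228.852° > 180°, so the shorter arc goes the other way round — across 180°.
Signed shortest Δλ = ((-97.401 − 131.451 + 180) mod 360) − 180 = 131.148°.
Going east by 131.148° from +131.451° passes through 180° before reaching -97.401°.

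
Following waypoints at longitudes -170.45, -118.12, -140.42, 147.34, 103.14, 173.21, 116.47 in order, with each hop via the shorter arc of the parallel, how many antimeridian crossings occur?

Leg 1: -170.45° → -118.12°, shortest Δλ = 52.33° (east) — does not cross 180°.
Leg 2: -118.12° → -140.42°, shortest Δλ = -22.3° (west) — does not cross 180°.
Leg 3: -140.42° → +147.34°, shortest Δλ = -72.24° (west) — crosses 180°.
Leg 4: +147.34° → +103.14°, shortest Δλ = -44.2° (west) — does not cross 180°.
Leg 5: +103.14° → +173.21°, shortest Δλ = 70.07° (east) — does not cross 180°.
Leg 6: +173.21° → +116.47°, shortest Δλ = -56.74° (west) — does not cross 180°.
Total crossings: 1.

1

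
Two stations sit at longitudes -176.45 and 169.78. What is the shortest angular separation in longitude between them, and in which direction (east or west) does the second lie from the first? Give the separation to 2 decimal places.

Raw difference: 169.78 − -176.45 = 346.23°.
Normalise into (−180°, 180°]: 346.23° − 360° = -13.77°.
Negative ⇒ the second point lies to the west; separation 13.77°.

13.77° west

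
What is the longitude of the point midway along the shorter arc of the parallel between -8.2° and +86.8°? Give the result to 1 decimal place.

Signed shortest Δλ from -8.2° to +86.8° is +95.0°.
Midpoint longitude = -8.2° + (+95.0°)/2 = -8.2° + 47.5° = +39.3°.

+39.3°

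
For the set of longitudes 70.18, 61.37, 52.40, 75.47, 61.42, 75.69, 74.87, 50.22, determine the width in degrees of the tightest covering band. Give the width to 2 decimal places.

25.47°

Sort the longitudes: +50.22°, +52.40°, +61.37°, +61.42°, +70.18°, +74.87°, +75.47°, +75.69°.
Eastward gaps between consecutive values (wrapping around): 2.18°, 8.97°, 0.05°, 8.76°, 4.69°, 0.60°, 0.22°, 334.53°.
Largest gap = 334.53° ⇒ minimal covering band is its complement: 360° − 334.53° = 25.47°.
Band runs from +50.22° eastward to +75.69°.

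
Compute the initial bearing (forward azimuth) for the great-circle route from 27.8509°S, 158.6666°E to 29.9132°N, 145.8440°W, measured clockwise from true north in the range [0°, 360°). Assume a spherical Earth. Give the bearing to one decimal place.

46.8°

Δλ = -145.8440 − 158.6666 = -304.5106°; wrapped into (−180°, 180°]: 55.4894°.
θ = atan2( sin Δλ · cos φ₂ , cos φ₁ · sin φ₂ − sin φ₁ · cos φ₂ · cos Δλ )
  = atan2(0.71425, 0.67034) = 46.816° → normalised to [0°, 360°): 46.816°.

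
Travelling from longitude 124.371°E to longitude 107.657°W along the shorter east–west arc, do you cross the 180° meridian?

Yes

Naïve |-107.657 − 124.371| = 232.028° > 180°, so the shorter arc goes the other way round — across 180°.
Signed shortest Δλ = ((-107.657 − 124.371 + 180) mod 360) − 180 = 127.972°.
Going east by 127.972° from +124.371° passes through 180° before reaching -107.657°.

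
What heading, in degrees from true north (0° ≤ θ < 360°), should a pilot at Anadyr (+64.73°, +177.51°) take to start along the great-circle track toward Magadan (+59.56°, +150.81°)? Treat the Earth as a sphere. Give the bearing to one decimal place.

Δλ = 150.81 − 177.51 = -26.70°.
θ = atan2( sin Δλ · cos φ₂ , cos φ₁ · sin φ₂ − sin φ₁ · cos φ₂ · cos Δλ )
  = atan2(-0.22764, -0.04126) = -100.273° → normalised to [0°, 360°): 259.727°.

259.7°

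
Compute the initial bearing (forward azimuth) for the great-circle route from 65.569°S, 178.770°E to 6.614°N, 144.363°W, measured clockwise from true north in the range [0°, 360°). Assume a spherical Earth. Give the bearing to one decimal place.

37.7°

Δλ = -144.363 − 178.770 = -323.133°; wrapped into (−180°, 180°]: 36.867°.
θ = atan2( sin Δλ · cos φ₂ , cos φ₁ · sin φ₂ − sin φ₁ · cos φ₂ · cos Δλ )
  = atan2(0.59597, 0.77119) = 37.697° → normalised to [0°, 360°): 37.697°.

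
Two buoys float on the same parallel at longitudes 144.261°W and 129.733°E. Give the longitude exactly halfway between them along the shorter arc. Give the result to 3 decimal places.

172.736°E

Signed shortest Δλ from -144.261° to +129.733° is -86.006°.
Midpoint longitude = -144.261° + (-86.006°)/2 = -144.261° − 43.003° = -187.264°.
Normalise into (−180°, 180°]: +172.736°.
(The naïve average (-144.261 + +129.733)/2 = -7.264° is on the wrong side of the globe.)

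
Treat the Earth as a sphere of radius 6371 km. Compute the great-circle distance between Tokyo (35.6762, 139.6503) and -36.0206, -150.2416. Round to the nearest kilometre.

Δλ = -150.2416 − 139.6503 = -289.8919°; wrapped into (−180°, 180°]: 70.1081°.
Δφ = -36.0206 − 35.6762 = -71.6968°.
a = sin²(Δφ/2) + cos φ₁ · cos φ₂ · sin²(Δλ/2) = 0.559711.
c = 2·atan2(√a, √(1−a)) = 1.69050 rad → d = 6371·c ≈ 10770.20 km.

10770 km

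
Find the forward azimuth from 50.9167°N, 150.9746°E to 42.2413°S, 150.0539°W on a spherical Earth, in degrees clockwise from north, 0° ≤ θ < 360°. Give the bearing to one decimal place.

Δλ = -150.0539 − 150.9746 = -301.0285°; wrapped into (−180°, 180°]: 58.9715°.
θ = atan2( sin Δλ · cos φ₂ , cos φ₁ · sin φ₂ − sin φ₁ · cos φ₂ · cos Δλ )
  = atan2(0.63439, -0.72004) = 138.618° → normalised to [0°, 360°): 138.618°.

138.6°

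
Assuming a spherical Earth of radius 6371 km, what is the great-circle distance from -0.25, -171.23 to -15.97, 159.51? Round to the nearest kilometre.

3655 km

Δλ = 159.51 − -171.23 = 330.74°; wrapped into (−180°, 180°]: -29.26°.
Δφ = -15.97 − -0.25 = -15.72°.
a = sin²(Δφ/2) + cos φ₁ · cos φ₂ · sin²(Δλ/2) = 0.080033.
c = 2·atan2(√a, √(1−a)) = 0.57364 rad → d = 6371·c ≈ 3654.64 km.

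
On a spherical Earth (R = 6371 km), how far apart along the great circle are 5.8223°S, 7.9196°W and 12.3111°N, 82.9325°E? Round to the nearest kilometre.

Δλ = 82.9325 − -7.9196 = 90.8521°.
Δφ = 12.3111 − -5.8223 = 18.1334°.
a = sin²(Δφ/2) + cos φ₁ · cos φ₂ · sin²(Δλ/2) = 0.518042.
c = 2·atan2(√a, √(1−a)) = 1.60689 rad → d = 6371·c ≈ 10237.49 km.

10237 km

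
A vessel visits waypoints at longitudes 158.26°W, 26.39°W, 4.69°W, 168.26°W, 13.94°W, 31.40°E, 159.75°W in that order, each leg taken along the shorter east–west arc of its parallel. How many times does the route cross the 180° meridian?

1

Leg 1: -158.26° → -26.39°, shortest Δλ = 131.87° (east) — does not cross 180°.
Leg 2: -26.39° → -4.69°, shortest Δλ = 21.7° (east) — does not cross 180°.
Leg 3: -4.69° → -168.26°, shortest Δλ = -163.57° (west) — does not cross 180°.
Leg 4: -168.26° → -13.94°, shortest Δλ = 154.32° (east) — does not cross 180°.
Leg 5: -13.94° → +31.40°, shortest Δλ = 45.34° (east) — does not cross 180°.
Leg 6: +31.40° → -159.75°, shortest Δλ = 168.85° (east) — crosses 180°.
Total crossings: 1.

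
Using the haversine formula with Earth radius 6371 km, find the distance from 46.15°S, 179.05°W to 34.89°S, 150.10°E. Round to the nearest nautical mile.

1549 nmi

Δλ = 150.10 − -179.05 = 329.15°; wrapped into (−180°, 180°]: -30.85°.
Δφ = -34.89 − -46.15 = 11.26°.
a = sin²(Δφ/2) + cos φ₁ · cos φ₂ · sin²(Δλ/2) = 0.049824.
c = 2·atan2(√a, √(1−a)) = 0.45022 rad → d = 6371·c ≈ 2868.35 km ≈ 1548.79 nmi.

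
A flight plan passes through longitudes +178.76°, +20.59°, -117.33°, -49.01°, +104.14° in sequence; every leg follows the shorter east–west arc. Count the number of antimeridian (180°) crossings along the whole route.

Leg 1: +178.76° → +20.59°, shortest Δλ = -158.17° (west) — does not cross 180°.
Leg 2: +20.59° → -117.33°, shortest Δλ = -137.92° (west) — does not cross 180°.
Leg 3: -117.33° → -49.01°, shortest Δλ = 68.32° (east) — does not cross 180°.
Leg 4: -49.01° → +104.14°, shortest Δλ = 153.15° (east) — does not cross 180°.
Total crossings: 0.

0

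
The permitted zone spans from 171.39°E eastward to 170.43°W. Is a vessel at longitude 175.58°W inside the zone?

Yes

Band width going east from +171.39° to -170.43°: ((-170.43 − 171.39) mod 360) = 18.18°.
Offset of -175.58° east of the west edge: ((-175.58 − 171.39) mod 360) = 13.03°.
13.03° ≤ 18.18° ⇒ inside.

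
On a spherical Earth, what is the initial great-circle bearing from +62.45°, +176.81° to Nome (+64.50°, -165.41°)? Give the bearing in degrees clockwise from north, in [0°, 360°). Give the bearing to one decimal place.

67.7°

Δλ = -165.41 − 176.81 = -342.22°; wrapped into (−180°, 180°]: 17.78°.
θ = atan2( sin Δλ · cos φ₂ , cos φ₁ · sin φ₂ − sin φ₁ · cos φ₂ · cos Δλ )
  = atan2(0.13146, 0.05400) = 67.668° → normalised to [0°, 360°): 67.668°.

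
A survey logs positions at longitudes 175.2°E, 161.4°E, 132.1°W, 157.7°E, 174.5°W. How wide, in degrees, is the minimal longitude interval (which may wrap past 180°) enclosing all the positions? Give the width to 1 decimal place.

70.2°

Sort the longitudes: -174.5°, -132.1°, +157.7°, +161.4°, +175.2°.
Eastward gaps between consecutive values (wrapping around): 42.4°, 289.8°, 3.7°, 13.8°, 10.3°.
Largest gap = 289.8° ⇒ minimal covering band is its complement: 360° − 289.8° = 70.2°.
Band runs from +157.7° eastward to -132.1°, crossing the antimeridian.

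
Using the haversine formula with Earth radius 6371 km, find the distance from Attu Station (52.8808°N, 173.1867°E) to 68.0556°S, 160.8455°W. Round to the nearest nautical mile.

7353 nmi

Δλ = -160.8455 − 173.1867 = -334.0322°; wrapped into (−180°, 180°]: 25.9678°.
Δφ = -68.0556 − 52.8808 = -120.9364°.
a = sin²(Δφ/2) + cos φ₁ · cos φ₂ · sin²(Δλ/2) = 0.768427.
c = 2·atan2(√a, √(1−a)) = 2.13750 rad → d = 6371·c ≈ 13618.02 km ≈ 7353.14 nmi.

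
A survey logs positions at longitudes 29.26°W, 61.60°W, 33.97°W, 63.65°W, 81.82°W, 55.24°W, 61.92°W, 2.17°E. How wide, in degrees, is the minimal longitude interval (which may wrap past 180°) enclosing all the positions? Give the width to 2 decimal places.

83.99°

Sort the longitudes: -81.82°, -63.65°, -61.92°, -61.60°, -55.24°, -33.97°, -29.26°, +2.17°.
Eastward gaps between consecutive values (wrapping around): 18.17°, 1.73°, 0.32°, 6.36°, 21.27°, 4.71°, 31.43°, 276.01°.
Largest gap = 276.01° ⇒ minimal covering band is its complement: 360° − 276.01° = 83.99°.
Band runs from -81.82° eastward to +2.17°.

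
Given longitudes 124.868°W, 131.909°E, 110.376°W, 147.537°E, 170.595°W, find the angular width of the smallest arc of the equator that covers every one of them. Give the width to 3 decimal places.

117.715°

Sort the longitudes: -170.595°, -124.868°, -110.376°, +131.909°, +147.537°.
Eastward gaps between consecutive values (wrapping around): 45.727°, 14.492°, 242.285°, 15.628°, 41.868°.
Largest gap = 242.285° ⇒ minimal covering band is its complement: 360° − 242.285° = 117.715°.
Band runs from +131.909° eastward to -110.376°, crossing the antimeridian.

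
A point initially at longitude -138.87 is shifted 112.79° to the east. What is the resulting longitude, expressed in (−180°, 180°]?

-26.08°

Start at -138.87°; shift +112.79° → -26.08°.
-26.08° already lies in (−180°, 180°].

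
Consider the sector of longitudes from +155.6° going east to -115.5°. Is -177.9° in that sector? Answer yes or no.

Yes

Band width going east from +155.6° to -115.5°: ((-115.5 − 155.6) mod 360) = 88.9°.
Offset of -177.9° east of the west edge: ((-177.9 − 155.6) mod 360) = 26.5°.
26.5° ≤ 88.9° ⇒ inside.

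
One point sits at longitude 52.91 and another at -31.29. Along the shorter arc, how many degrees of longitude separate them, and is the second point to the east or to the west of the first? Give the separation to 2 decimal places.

84.20° west

Raw difference: -31.29 − 52.91 = -84.2°.
Normalise into (−180°, 180°]: -84.2° stays -84.2°.
Negative ⇒ the second point lies to the west; separation 84.20°.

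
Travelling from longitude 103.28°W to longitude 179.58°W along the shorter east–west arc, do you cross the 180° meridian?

Signed shortest Δλ = ((-179.58 − -103.28 + 180) mod 360) − 180 = -76.3°.
Going west by 76.3° from -103.28° reaches -179.58° without touching 180°.

No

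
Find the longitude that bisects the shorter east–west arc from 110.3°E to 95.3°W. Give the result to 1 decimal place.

172.5°W

Signed shortest Δλ from +110.3° to -95.3° is +154.4°.
Midpoint longitude = +110.3° + (+154.4°)/2 = +110.3° + 77.2° = +187.5°.
Normalise into (−180°, 180°]: -172.5°.
(The naïve average (+110.3 + -95.3)/2 = 7.5° is on the wrong side of the globe.)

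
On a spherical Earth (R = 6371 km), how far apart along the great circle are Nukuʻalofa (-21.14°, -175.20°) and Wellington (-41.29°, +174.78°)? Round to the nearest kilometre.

2431 km

Δλ = 174.78 − -175.20 = 349.98°; wrapped into (−180°, 180°]: -10.02°.
Δφ = -41.29 − -21.14 = -20.15°.
a = sin²(Δφ/2) + cos φ₁ · cos φ₂ · sin²(Δλ/2) = 0.035948.
c = 2·atan2(√a, √(1−a)) = 0.38151 rad → d = 6371·c ≈ 2430.58 km.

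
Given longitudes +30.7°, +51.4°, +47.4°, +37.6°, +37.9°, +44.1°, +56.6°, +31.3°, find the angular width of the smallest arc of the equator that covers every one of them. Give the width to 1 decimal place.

25.9°

Sort the longitudes: +30.7°, +31.3°, +37.6°, +37.9°, +44.1°, +47.4°, +51.4°, +56.6°.
Eastward gaps between consecutive values (wrapping around): 0.6°, 6.3°, 0.3°, 6.2°, 3.3°, 4.0°, 5.2°, 334.1°.
Largest gap = 334.1° ⇒ minimal covering band is its complement: 360° − 334.1° = 25.9°.
Band runs from +30.7° eastward to +56.6°.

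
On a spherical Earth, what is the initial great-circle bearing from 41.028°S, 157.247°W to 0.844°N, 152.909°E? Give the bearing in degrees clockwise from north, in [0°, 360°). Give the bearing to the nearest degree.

Δλ = 152.909 − -157.247 = 310.156°; wrapped into (−180°, 180°]: -49.844°.
θ = atan2( sin Δλ · cos φ₂ , cos φ₁ · sin φ₂ − sin φ₁ · cos φ₂ · cos Δλ )
  = atan2(-0.76421, 0.43438) = -60.386° → normalised to [0°, 360°): 299.614°.

300°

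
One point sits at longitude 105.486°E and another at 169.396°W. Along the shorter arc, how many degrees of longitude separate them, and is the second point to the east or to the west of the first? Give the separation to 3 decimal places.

Raw difference: -169.396 − 105.486 = -274.882°.
Normalise into (−180°, 180°]: -274.882° + 360° = 85.118°.
Positive ⇒ the second point lies to the east; separation 85.118°.

85.118° east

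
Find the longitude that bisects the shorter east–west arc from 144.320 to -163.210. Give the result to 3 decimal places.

Signed shortest Δλ from +144.320° to -163.210° is +52.470°.
Midpoint longitude = +144.320° + (+52.470°)/2 = +144.320° + 26.235° = +170.555°.
(The naïve average (+144.320 + -163.210)/2 = -9.445° is on the wrong side of the globe.)

+170.555°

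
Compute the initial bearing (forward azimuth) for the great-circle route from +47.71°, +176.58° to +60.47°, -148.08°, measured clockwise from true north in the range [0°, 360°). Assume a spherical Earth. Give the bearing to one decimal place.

Δλ = -148.08 − 176.58 = -324.66°; wrapped into (−180°, 180°]: 35.34°.
θ = atan2( sin Δλ · cos φ₂ , cos φ₁ · sin φ₂ − sin φ₁ · cos φ₂ · cos Δλ )
  = atan2(0.28509, 0.28805) = 44.704° → normalised to [0°, 360°): 44.704°.

44.7°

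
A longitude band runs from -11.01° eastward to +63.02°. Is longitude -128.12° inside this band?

Band width going east from -11.01° to +63.02°: ((63.02 − -11.01) mod 360) = 74.03°.
Offset of -128.12° east of the west edge: ((-128.12 − -11.01) mod 360) = 242.89°.
242.89° > 74.03° ⇒ outside.

No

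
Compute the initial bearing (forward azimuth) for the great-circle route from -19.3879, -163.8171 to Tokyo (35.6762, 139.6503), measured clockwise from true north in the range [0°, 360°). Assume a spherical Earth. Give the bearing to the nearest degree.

Δλ = 139.6503 − -163.8171 = 303.4674°; wrapped into (−180°, 180°]: -56.5326°.
θ = atan2( sin Δλ · cos φ₂ , cos φ₁ · sin φ₂ − sin φ₁ · cos φ₂ · cos Δλ )
  = atan2(-0.67764, 0.69884) = -44.118° → normalised to [0°, 360°): 315.882°.

316°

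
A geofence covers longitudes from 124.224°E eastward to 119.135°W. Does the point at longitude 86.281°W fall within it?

No

Band width going east from +124.224° to -119.135°: ((-119.135 − 124.224) mod 360) = 116.641°.
Offset of -86.281° east of the west edge: ((-86.281 − 124.224) mod 360) = 149.495°.
149.495° > 116.641° ⇒ outside.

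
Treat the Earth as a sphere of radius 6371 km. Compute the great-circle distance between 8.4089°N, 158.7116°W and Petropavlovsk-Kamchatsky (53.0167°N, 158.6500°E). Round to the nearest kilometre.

6262 km

Δλ = 158.6500 − -158.7116 = 317.3616°; wrapped into (−180°, 180°]: -42.6384°.
Δφ = 53.0167 − 8.4089 = 44.6078°.
a = sin²(Δφ/2) + cos φ₁ · cos φ₂ · sin²(Δλ/2) = 0.222696.
c = 2·atan2(√a, √(1−a)) = 0.98290 rad → d = 6371·c ≈ 6262.09 km.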